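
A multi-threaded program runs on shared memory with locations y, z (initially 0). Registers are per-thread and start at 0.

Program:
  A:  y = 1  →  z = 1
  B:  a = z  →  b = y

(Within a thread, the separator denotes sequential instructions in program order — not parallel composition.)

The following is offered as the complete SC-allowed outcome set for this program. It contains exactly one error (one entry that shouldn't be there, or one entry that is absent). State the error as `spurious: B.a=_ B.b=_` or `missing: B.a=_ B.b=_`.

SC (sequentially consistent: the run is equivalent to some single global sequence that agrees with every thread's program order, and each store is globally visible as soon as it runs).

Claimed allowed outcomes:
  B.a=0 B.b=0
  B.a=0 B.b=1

outcome vector order: (B.a,B.b)
[SC] allowed = {0/0 0/1 1/1}
SC∖claimed = {1/1}

missing: B.a=1 B.b=1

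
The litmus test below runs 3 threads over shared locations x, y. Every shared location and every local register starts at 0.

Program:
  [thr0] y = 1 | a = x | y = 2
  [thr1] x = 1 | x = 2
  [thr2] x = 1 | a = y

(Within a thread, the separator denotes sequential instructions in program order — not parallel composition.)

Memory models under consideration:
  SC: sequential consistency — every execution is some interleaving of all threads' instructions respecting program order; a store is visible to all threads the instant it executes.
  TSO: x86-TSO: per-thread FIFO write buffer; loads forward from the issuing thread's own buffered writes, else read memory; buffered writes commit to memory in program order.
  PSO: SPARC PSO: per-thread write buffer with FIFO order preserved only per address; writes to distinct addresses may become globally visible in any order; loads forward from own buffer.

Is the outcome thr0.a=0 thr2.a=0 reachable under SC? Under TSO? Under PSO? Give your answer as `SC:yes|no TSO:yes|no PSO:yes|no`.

SC:no TSO:yes PSO:yes

outcome vector order: (thr0.a,thr2.a)
SC: 8 outcomes — {<0 1>; <0 2>; <1 0>; <1 1>; <1 2>; <2 0>; <2 1>; <2 2>}
TSO: 9 outcomes — {<0 0>; <0 1>; <0 2>; <1 0>; <1 1>; <1 2>; <2 0>; <2 1>; <2 2>}
PSO: 9 outcomes — {<0 0>; <0 1>; <0 2>; <1 0>; <1 1>; <1 2>; <2 0>; <2 1>; <2 2>}
target <0 0> ∈ {TSO,PSO}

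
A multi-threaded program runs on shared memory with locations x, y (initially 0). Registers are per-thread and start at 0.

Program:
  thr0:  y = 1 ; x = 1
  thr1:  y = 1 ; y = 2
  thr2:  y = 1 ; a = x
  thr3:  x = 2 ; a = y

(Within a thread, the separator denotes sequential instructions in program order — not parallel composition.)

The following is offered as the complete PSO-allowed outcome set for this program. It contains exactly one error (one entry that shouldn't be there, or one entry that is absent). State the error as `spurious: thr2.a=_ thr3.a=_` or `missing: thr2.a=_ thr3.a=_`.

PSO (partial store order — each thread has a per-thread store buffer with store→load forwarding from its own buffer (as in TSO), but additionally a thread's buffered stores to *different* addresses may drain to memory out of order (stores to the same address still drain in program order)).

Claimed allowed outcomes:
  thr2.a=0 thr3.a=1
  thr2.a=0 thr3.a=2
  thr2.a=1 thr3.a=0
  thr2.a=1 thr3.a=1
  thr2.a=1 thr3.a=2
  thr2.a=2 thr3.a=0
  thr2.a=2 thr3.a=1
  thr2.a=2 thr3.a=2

missing: thr2.a=0 thr3.a=0

outcome vector order: (thr2.a,thr3.a)
under PSO → <0 0> <0 1> <0 2> <1 0> <1 1> <1 2> <2 0> <2 1> <2 2>
PSO∖claimed = {<0 0>}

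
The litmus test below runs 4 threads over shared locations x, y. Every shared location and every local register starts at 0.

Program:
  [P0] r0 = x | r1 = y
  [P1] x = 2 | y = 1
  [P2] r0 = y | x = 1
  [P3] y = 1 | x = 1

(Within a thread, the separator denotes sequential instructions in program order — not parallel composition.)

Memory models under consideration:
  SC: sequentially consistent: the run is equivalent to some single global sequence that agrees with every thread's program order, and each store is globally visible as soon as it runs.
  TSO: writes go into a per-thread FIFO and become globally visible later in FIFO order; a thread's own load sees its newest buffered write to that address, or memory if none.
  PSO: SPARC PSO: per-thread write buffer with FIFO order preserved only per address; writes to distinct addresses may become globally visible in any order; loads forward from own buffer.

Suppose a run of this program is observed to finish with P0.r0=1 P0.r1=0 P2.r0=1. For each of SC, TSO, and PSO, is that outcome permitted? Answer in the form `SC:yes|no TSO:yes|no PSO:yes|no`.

SC:no TSO:no PSO:yes

outcome vector order: (P0.r0,P0.r1,P2.r0)
[SC] allowed = {0/0/0 0/0/1 0/1/0 0/1/1 1/0/0 1/1/0 1/1/1 2/0/0 2/0/1 2/1/0 2/1/1}
[TSO] allowed = {0/0/0 0/0/1 0/1/0 0/1/1 1/0/0 1/1/0 1/1/1 2/0/0 2/0/1 2/1/0 2/1/1}
[PSO] allowed = {0/0/0 0/0/1 0/1/0 0/1/1 1/0/0 1/0/1 1/1/0 1/1/1 2/0/0 2/0/1 2/1/0 2/1/1}
target 1/0/1 ∈ {PSO}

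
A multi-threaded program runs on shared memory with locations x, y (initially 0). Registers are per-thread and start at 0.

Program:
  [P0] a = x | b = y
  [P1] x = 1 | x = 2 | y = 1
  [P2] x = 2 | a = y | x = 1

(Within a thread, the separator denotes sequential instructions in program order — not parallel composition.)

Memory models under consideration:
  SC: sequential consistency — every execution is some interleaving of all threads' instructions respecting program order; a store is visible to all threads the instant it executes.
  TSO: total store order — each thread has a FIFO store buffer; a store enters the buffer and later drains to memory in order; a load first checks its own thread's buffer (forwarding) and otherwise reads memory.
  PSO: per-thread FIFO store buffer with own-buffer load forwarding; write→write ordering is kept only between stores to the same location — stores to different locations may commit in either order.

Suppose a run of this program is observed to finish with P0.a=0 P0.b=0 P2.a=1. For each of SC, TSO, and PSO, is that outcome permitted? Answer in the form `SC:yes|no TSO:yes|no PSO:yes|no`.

SC:yes TSO:yes PSO:yes

outcome vector order: (P0.a,P0.b,P2.a)
under SC → 0/0/0; 0/0/1; 0/1/0; 0/1/1; 1/0/0; 1/0/1; 1/1/0; 1/1/1; 2/0/0; 2/0/1; 2/1/0; 2/1/1
under TSO → 0/0/0; 0/0/1; 0/1/0; 0/1/1; 1/0/0; 1/0/1; 1/1/0; 1/1/1; 2/0/0; 2/0/1; 2/1/0; 2/1/1
under PSO → 0/0/0; 0/0/1; 0/1/0; 0/1/1; 1/0/0; 1/0/1; 1/1/0; 1/1/1; 2/0/0; 2/0/1; 2/1/0; 2/1/1
target 0/0/1 ∈ {SC,TSO,PSO}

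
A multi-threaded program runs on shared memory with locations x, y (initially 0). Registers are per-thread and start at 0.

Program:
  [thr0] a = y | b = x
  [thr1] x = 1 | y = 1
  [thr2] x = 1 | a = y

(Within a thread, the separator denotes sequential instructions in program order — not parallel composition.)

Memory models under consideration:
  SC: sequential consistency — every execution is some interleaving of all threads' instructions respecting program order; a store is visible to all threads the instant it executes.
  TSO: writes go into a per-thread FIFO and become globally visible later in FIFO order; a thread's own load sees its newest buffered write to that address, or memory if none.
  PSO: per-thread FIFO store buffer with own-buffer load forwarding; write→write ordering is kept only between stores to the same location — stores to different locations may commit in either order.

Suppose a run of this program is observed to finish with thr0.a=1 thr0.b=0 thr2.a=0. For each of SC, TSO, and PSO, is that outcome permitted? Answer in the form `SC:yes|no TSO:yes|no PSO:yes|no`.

outcome vector order: (thr0.a,thr0.b,thr2.a)
[SC] allowed = {<0 0 0>; <0 0 1>; <0 1 0>; <0 1 1>; <1 1 0>; <1 1 1>}
[TSO] allowed = {<0 0 0>; <0 0 1>; <0 1 0>; <0 1 1>; <1 1 0>; <1 1 1>}
[PSO] allowed = {<0 0 0>; <0 0 1>; <0 1 0>; <0 1 1>; <1 0 0>; <1 0 1>; <1 1 0>; <1 1 1>}
target <1 0 0> ∈ {PSO}

SC:no TSO:no PSO:yes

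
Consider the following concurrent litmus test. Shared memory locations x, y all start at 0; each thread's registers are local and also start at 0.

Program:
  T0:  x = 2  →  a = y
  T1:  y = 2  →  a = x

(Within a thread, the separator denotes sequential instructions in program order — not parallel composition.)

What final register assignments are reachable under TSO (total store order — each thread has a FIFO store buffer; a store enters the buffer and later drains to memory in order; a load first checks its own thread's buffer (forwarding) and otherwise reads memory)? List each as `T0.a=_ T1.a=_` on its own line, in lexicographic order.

outcome vector order: (T0.a,T1.a)
|TSO outcomes| = 4

T0.a=0 T1.a=0
T0.a=0 T1.a=2
T0.a=2 T1.a=0
T0.a=2 T1.a=2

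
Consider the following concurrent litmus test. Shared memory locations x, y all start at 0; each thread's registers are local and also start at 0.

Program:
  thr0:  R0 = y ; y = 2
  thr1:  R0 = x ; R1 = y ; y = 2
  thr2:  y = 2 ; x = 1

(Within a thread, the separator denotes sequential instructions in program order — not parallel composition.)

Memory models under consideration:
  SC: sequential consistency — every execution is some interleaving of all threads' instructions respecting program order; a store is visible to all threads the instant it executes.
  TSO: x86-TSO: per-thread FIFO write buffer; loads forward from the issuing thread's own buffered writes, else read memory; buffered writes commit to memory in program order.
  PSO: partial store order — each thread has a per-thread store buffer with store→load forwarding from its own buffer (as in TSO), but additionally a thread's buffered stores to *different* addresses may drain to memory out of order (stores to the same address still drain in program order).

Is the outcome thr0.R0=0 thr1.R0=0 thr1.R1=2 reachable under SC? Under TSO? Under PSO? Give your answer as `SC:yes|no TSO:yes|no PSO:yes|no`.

SC:yes TSO:yes PSO:yes

outcome vector order: (thr0.R0,thr1.R0,thr1.R1)
SC: 6 outcomes — {000, 002, 012, 200, 202, 212}
TSO: 6 outcomes — {000, 002, 012, 200, 202, 212}
PSO: 8 outcomes — {000, 002, 010, 012, 200, 202, 210, 212}
target 002 ∈ {SC,TSO,PSO}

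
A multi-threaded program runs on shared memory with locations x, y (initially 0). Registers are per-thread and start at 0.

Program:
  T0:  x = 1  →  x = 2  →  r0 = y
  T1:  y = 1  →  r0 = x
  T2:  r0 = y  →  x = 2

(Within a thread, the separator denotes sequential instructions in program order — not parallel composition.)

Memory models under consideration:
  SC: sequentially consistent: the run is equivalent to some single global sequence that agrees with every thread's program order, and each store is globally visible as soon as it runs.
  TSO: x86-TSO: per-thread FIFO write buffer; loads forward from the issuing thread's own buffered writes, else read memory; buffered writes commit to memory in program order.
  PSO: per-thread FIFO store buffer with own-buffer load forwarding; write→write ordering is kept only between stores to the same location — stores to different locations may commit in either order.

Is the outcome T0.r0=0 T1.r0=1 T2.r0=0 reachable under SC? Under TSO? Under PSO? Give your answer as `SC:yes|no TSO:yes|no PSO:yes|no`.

SC:no TSO:yes PSO:yes

outcome vector order: (T0.r0,T1.r0,T2.r0)
SC: 8 outcomes — {020 021 100 101 110 111 120 121}
TSO: 12 outcomes — {000 001 010 011 020 021 100 101 110 111 120 121}
PSO: 12 outcomes — {000 001 010 011 020 021 100 101 110 111 120 121}
target 010 ∈ {TSO,PSO}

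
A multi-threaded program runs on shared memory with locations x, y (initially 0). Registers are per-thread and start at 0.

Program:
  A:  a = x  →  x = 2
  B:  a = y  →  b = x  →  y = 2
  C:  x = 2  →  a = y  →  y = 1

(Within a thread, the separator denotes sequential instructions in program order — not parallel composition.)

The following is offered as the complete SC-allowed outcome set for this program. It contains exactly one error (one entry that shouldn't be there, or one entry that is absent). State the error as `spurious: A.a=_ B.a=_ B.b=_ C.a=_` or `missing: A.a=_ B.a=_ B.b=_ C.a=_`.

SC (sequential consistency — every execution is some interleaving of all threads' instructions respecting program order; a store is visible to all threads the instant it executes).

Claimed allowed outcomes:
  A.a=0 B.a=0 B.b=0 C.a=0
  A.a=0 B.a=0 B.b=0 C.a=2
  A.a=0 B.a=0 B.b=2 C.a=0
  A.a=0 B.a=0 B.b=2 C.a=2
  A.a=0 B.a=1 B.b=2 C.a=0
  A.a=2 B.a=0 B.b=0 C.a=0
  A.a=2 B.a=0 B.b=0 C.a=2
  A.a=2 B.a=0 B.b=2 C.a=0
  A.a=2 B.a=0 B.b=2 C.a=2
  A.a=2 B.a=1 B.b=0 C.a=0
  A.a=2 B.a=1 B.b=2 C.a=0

outcome vector order: (A.a,B.a,B.b,C.a)
under SC → (0,0,0,0) (0,0,0,2) (0,0,2,0) (0,0,2,2) (0,1,2,0) (2,0,0,0) (2,0,0,2) (2,0,2,0) (2,0,2,2) (2,1,2,0)
claimed∖SC = {(2,1,0,0)}

spurious: A.a=2 B.a=1 B.b=0 C.a=0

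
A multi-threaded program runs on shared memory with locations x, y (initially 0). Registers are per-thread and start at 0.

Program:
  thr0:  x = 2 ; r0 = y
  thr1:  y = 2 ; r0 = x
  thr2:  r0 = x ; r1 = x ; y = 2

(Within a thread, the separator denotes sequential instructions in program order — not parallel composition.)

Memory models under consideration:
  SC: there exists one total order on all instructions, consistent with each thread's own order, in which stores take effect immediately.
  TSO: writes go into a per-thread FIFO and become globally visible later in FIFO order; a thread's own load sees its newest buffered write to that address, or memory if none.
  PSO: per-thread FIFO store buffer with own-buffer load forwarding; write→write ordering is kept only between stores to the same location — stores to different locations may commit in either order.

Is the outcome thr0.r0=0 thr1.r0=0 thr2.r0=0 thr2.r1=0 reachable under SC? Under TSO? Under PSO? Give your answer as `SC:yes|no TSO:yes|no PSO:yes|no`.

outcome vector order: (thr0.r0,thr1.r0,thr2.r0,thr2.r1)
[SC] allowed = {<0 2 0 0>; <0 2 0 2>; <0 2 2 2>; <2 0 0 0>; <2 0 0 2>; <2 0 2 2>; <2 2 0 0>; <2 2 0 2>; <2 2 2 2>}
[TSO] allowed = {<0 0 0 0>; <0 0 0 2>; <0 0 2 2>; <0 2 0 0>; <0 2 0 2>; <0 2 2 2>; <2 0 0 0>; <2 0 0 2>; <2 0 2 2>; <2 2 0 0>; <2 2 0 2>; <2 2 2 2>}
[PSO] allowed = {<0 0 0 0>; <0 0 0 2>; <0 0 2 2>; <0 2 0 0>; <0 2 0 2>; <0 2 2 2>; <2 0 0 0>; <2 0 0 2>; <2 0 2 2>; <2 2 0 0>; <2 2 0 2>; <2 2 2 2>}
target <0 0 0 0> ∈ {TSO,PSO}

SC:no TSO:yes PSO:yes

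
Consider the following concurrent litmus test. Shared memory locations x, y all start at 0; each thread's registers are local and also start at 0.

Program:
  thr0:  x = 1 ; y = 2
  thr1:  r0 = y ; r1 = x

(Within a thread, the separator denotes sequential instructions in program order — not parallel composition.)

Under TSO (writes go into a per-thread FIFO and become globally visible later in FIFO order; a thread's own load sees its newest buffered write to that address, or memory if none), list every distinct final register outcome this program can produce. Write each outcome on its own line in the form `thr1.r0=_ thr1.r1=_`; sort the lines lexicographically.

outcome vector order: (thr1.r0,thr1.r1)
|TSO outcomes| = 3

thr1.r0=0 thr1.r1=0
thr1.r0=0 thr1.r1=1
thr1.r0=2 thr1.r1=1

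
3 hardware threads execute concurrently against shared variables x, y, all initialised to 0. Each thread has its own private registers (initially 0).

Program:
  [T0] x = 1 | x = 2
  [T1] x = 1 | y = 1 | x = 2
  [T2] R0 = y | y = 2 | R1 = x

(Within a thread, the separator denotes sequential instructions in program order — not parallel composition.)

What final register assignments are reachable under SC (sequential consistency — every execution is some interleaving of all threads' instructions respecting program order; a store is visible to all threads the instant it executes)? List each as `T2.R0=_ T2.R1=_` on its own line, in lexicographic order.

T2.R0=0 T2.R1=0
T2.R0=0 T2.R1=1
T2.R0=0 T2.R1=2
T2.R0=1 T2.R1=1
T2.R0=1 T2.R1=2

outcome vector order: (T2.R0,T2.R1)
|SC outcomes| = 5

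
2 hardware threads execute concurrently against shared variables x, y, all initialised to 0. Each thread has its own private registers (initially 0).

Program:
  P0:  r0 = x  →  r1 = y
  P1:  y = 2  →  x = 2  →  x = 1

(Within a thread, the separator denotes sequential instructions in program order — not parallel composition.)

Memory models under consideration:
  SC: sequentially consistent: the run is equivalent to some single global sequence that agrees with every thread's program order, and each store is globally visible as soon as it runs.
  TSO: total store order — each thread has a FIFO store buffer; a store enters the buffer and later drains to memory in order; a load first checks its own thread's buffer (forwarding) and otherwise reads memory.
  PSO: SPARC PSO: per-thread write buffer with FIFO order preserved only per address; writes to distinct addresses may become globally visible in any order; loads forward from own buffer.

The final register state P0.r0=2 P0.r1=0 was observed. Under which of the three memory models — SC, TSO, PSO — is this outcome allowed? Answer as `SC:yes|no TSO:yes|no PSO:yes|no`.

SC:no TSO:no PSO:yes

outcome vector order: (P0.r0,P0.r1)
[SC] allowed = {<0 0>; <0 2>; <1 2>; <2 2>}
[TSO] allowed = {<0 0>; <0 2>; <1 2>; <2 2>}
[PSO] allowed = {<0 0>; <0 2>; <1 0>; <1 2>; <2 0>; <2 2>}
target <2 0> ∈ {PSO}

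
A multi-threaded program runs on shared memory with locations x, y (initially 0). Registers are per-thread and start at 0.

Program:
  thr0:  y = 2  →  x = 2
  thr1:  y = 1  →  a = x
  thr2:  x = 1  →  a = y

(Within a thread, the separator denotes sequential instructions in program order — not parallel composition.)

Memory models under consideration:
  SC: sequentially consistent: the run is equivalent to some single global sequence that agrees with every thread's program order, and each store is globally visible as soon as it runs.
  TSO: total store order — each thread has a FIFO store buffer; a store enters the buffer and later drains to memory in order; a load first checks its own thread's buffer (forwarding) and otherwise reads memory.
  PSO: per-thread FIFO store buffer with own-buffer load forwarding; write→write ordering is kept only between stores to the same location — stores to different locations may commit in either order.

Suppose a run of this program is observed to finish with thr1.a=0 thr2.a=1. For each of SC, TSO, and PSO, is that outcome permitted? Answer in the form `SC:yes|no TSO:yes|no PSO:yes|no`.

outcome vector order: (thr1.a,thr2.a)
SC (8): (0,1); (0,2); (1,0); (1,1); (1,2); (2,0); (2,1); (2,2)
TSO (9): (0,0); (0,1); (0,2); (1,0); (1,1); (1,2); (2,0); (2,1); (2,2)
PSO (9): (0,0); (0,1); (0,2); (1,0); (1,1); (1,2); (2,0); (2,1); (2,2)
target (0,1) ∈ {SC,TSO,PSO}

SC:yes TSO:yes PSO:yes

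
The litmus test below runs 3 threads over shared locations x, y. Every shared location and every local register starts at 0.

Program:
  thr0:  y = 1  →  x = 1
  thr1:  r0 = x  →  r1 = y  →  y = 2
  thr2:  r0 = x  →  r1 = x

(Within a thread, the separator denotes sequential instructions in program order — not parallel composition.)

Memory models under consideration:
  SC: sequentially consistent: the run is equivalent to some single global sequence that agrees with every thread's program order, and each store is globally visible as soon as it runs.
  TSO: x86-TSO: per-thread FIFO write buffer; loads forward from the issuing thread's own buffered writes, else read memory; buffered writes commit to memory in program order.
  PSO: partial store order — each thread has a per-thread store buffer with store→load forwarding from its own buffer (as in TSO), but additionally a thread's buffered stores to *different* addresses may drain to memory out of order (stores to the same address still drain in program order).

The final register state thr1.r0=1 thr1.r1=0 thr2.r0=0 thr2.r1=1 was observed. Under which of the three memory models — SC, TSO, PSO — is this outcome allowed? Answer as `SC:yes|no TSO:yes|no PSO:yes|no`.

outcome vector order: (thr1.r0,thr1.r1,thr2.r0,thr2.r1)
SC (9): 0/0/0/0 0/0/0/1 0/0/1/1 0/1/0/0 0/1/0/1 0/1/1/1 1/1/0/0 1/1/0/1 1/1/1/1
TSO (9): 0/0/0/0 0/0/0/1 0/0/1/1 0/1/0/0 0/1/0/1 0/1/1/1 1/1/0/0 1/1/0/1 1/1/1/1
PSO (12): 0/0/0/0 0/0/0/1 0/0/1/1 0/1/0/0 0/1/0/1 0/1/1/1 1/0/0/0 1/0/0/1 1/0/1/1 1/1/0/0 1/1/0/1 1/1/1/1
target 1/0/0/1 ∈ {PSO}

SC:no TSO:no PSO:yes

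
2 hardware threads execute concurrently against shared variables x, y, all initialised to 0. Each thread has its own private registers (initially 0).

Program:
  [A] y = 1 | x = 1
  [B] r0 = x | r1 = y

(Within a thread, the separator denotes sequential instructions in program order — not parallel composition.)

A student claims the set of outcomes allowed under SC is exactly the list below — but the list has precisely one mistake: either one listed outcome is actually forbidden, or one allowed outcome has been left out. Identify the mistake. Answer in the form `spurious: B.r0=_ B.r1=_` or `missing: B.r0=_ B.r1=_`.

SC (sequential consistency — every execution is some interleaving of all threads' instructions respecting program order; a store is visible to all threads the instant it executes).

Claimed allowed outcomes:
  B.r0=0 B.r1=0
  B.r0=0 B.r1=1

outcome vector order: (B.r0,B.r1)
SC: 3 outcomes — {<0 0> <0 1> <1 1>}
SC∖claimed = {<1 1>}

missing: B.r0=1 B.r1=1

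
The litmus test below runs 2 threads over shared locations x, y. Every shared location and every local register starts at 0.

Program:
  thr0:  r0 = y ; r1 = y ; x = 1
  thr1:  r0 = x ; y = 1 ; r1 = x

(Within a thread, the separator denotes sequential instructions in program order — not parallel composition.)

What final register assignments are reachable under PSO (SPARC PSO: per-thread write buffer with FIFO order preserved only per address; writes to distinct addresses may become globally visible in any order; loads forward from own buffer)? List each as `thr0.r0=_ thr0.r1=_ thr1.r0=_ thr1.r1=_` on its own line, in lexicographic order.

thr0.r0=0 thr0.r1=0 thr1.r0=0 thr1.r1=0
thr0.r0=0 thr0.r1=0 thr1.r0=0 thr1.r1=1
thr0.r0=0 thr0.r1=0 thr1.r0=1 thr1.r1=1
thr0.r0=0 thr0.r1=1 thr1.r0=0 thr1.r1=0
thr0.r0=0 thr0.r1=1 thr1.r0=0 thr1.r1=1
thr0.r0=1 thr0.r1=1 thr1.r0=0 thr1.r1=0
thr0.r0=1 thr0.r1=1 thr1.r0=0 thr1.r1=1

outcome vector order: (thr0.r0,thr0.r1,thr1.r0,thr1.r1)
|PSO outcomes| = 7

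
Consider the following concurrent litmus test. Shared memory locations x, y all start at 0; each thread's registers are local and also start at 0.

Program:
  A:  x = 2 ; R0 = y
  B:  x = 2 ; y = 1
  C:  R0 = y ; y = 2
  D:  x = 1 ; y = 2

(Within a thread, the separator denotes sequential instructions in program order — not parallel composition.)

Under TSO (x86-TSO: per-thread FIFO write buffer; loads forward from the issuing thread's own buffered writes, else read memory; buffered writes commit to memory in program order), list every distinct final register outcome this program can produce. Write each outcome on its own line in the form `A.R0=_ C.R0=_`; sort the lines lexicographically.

outcome vector order: (A.R0,C.R0)
|TSO outcomes| = 9

A.R0=0 C.R0=0
A.R0=0 C.R0=1
A.R0=0 C.R0=2
A.R0=1 C.R0=0
A.R0=1 C.R0=1
A.R0=1 C.R0=2
A.R0=2 C.R0=0
A.R0=2 C.R0=1
A.R0=2 C.R0=2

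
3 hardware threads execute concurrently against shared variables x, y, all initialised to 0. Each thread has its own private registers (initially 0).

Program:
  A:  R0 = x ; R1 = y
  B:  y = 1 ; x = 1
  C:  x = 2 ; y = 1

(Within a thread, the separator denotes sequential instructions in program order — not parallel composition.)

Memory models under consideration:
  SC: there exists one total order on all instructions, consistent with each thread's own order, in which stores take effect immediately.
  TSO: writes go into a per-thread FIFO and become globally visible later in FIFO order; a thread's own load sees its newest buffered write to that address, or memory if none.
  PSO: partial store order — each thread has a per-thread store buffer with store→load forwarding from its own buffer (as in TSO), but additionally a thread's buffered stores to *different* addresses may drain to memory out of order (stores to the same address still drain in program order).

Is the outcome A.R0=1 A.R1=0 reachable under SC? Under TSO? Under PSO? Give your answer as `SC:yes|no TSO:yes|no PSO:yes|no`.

SC:no TSO:no PSO:yes

outcome vector order: (A.R0,A.R1)
SC: 5 outcomes — {(0,0) (0,1) (1,1) (2,0) (2,1)}
TSO: 5 outcomes — {(0,0) (0,1) (1,1) (2,0) (2,1)}
PSO: 6 outcomes — {(0,0) (0,1) (1,0) (1,1) (2,0) (2,1)}
target (1,0) ∈ {PSO}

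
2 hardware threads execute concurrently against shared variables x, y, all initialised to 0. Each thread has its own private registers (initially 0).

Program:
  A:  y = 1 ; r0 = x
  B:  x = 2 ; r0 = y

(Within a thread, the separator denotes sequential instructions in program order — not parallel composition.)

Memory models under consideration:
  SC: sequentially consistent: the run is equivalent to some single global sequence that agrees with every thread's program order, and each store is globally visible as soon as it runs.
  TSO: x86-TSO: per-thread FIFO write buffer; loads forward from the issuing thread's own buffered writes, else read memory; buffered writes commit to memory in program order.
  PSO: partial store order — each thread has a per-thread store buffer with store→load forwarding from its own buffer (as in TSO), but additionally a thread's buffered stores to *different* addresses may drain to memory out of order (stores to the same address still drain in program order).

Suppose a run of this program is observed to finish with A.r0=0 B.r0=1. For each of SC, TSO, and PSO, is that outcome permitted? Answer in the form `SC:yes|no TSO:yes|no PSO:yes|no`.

outcome vector order: (A.r0,B.r0)
under SC → 01, 20, 21
under TSO → 00, 01, 20, 21
under PSO → 00, 01, 20, 21
target 01 ∈ {SC,TSO,PSO}

SC:yes TSO:yes PSO:yes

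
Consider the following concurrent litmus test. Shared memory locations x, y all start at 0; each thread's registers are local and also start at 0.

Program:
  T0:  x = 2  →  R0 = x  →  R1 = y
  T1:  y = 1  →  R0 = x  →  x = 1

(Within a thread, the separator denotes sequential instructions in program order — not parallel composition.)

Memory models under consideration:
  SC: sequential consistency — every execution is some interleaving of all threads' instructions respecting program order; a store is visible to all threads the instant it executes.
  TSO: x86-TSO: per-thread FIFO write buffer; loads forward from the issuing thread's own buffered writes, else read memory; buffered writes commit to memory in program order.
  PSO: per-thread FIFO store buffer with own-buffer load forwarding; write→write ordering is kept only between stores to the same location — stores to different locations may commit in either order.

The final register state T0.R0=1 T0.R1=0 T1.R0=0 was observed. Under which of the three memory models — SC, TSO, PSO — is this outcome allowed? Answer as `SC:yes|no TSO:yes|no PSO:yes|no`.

SC:no TSO:no PSO:yes

outcome vector order: (T0.R0,T0.R1,T1.R0)
[SC] allowed = {(1,1,0) (1,1,2) (2,0,2) (2,1,0) (2,1,2)}
[TSO] allowed = {(1,1,0) (1,1,2) (2,0,0) (2,0,2) (2,1,0) (2,1,2)}
[PSO] allowed = {(1,0,0) (1,0,2) (1,1,0) (1,1,2) (2,0,0) (2,0,2) (2,1,0) (2,1,2)}
target (1,0,0) ∈ {PSO}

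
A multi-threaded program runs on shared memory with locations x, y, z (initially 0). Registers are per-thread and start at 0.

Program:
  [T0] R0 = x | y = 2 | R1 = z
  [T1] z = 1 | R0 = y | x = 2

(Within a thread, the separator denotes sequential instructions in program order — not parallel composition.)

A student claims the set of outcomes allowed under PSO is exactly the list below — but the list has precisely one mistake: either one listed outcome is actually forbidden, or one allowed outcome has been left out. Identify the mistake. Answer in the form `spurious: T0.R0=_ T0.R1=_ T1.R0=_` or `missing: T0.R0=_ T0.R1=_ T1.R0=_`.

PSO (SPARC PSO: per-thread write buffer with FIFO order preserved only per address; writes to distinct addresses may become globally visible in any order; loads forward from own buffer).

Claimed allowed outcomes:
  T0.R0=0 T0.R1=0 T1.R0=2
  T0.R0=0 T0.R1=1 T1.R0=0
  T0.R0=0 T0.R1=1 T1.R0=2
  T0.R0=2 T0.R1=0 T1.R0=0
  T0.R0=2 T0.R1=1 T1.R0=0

missing: T0.R0=0 T0.R1=0 T1.R0=0

outcome vector order: (T0.R0,T0.R1,T1.R0)
PSO: 6 outcomes — {0/0/0; 0/0/2; 0/1/0; 0/1/2; 2/0/0; 2/1/0}
PSO∖claimed = {0/0/0}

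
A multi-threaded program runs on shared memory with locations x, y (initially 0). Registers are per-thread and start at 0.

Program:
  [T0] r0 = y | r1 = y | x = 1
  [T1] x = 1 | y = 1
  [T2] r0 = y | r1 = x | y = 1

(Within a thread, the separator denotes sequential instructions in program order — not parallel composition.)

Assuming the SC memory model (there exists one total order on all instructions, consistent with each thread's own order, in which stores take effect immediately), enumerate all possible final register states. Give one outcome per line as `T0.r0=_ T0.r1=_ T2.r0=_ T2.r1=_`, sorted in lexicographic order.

outcome vector order: (T0.r0,T0.r1,T2.r0,T2.r1)
|SC outcomes| = 9

T0.r0=0 T0.r1=0 T2.r0=0 T2.r1=0
T0.r0=0 T0.r1=0 T2.r0=0 T2.r1=1
T0.r0=0 T0.r1=0 T2.r0=1 T2.r1=1
T0.r0=0 T0.r1=1 T2.r0=0 T2.r1=0
T0.r0=0 T0.r1=1 T2.r0=0 T2.r1=1
T0.r0=0 T0.r1=1 T2.r0=1 T2.r1=1
T0.r0=1 T0.r1=1 T2.r0=0 T2.r1=0
T0.r0=1 T0.r1=1 T2.r0=0 T2.r1=1
T0.r0=1 T0.r1=1 T2.r0=1 T2.r1=1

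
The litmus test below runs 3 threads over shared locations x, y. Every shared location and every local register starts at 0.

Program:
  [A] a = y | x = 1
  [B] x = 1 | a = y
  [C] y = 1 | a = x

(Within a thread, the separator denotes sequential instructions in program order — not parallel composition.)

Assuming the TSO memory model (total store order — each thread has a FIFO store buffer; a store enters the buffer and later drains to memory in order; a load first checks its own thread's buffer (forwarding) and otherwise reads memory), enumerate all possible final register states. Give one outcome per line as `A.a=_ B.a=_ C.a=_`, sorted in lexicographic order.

A.a=0 B.a=0 C.a=0
A.a=0 B.a=0 C.a=1
A.a=0 B.a=1 C.a=0
A.a=0 B.a=1 C.a=1
A.a=1 B.a=0 C.a=0
A.a=1 B.a=0 C.a=1
A.a=1 B.a=1 C.a=0
A.a=1 B.a=1 C.a=1

outcome vector order: (A.a,B.a,C.a)
|TSO outcomes| = 8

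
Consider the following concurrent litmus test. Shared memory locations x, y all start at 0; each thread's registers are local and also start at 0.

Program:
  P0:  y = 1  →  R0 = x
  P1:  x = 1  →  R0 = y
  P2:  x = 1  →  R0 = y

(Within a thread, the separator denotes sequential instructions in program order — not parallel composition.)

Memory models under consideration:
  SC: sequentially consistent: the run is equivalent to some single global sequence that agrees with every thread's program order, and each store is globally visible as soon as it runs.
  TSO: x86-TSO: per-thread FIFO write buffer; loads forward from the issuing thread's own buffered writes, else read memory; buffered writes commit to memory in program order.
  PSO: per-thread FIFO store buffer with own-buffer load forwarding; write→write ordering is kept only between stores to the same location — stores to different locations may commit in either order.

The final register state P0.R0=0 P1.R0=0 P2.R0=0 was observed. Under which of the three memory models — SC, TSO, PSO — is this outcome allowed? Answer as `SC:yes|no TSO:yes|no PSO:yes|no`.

SC:no TSO:yes PSO:yes

outcome vector order: (P0.R0,P1.R0,P2.R0)
SC (5): <0 1 1>, <1 0 0>, <1 0 1>, <1 1 0>, <1 1 1>
TSO (8): <0 0 0>, <0 0 1>, <0 1 0>, <0 1 1>, <1 0 0>, <1 0 1>, <1 1 0>, <1 1 1>
PSO (8): <0 0 0>, <0 0 1>, <0 1 0>, <0 1 1>, <1 0 0>, <1 0 1>, <1 1 0>, <1 1 1>
target <0 0 0> ∈ {TSO,PSO}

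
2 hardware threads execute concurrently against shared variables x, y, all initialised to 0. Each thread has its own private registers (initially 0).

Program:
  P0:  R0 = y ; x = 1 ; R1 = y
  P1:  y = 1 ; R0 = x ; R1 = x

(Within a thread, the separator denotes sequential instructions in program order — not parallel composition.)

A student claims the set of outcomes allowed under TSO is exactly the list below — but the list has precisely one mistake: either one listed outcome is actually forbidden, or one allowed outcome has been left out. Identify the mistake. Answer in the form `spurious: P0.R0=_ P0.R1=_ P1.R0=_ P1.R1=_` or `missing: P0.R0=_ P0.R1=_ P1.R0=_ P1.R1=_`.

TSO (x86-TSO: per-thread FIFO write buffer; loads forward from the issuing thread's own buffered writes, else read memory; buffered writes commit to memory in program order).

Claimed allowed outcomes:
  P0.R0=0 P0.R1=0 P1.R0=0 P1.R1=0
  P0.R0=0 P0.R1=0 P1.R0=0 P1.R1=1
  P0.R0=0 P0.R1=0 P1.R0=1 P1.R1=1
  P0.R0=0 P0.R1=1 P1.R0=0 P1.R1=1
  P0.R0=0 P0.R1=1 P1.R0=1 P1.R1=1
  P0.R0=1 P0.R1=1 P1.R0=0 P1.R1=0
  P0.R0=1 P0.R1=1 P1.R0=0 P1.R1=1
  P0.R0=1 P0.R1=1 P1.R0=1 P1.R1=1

outcome vector order: (P0.R0,P0.R1,P1.R0,P1.R1)
TSO (9): (0,0,0,0); (0,0,0,1); (0,0,1,1); (0,1,0,0); (0,1,0,1); (0,1,1,1); (1,1,0,0); (1,1,0,1); (1,1,1,1)
TSO∖claimed = {(0,1,0,0)}

missing: P0.R0=0 P0.R1=1 P1.R0=0 P1.R1=0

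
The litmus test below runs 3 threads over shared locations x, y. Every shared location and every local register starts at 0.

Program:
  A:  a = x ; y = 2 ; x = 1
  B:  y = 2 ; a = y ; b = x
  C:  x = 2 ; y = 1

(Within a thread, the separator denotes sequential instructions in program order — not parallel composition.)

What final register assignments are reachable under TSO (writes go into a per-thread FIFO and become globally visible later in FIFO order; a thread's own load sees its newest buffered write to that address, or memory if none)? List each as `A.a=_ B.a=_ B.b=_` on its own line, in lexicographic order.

outcome vector order: (A.a,B.a,B.b)
|TSO outcomes| = 10

A.a=0 B.a=1 B.b=1
A.a=0 B.a=1 B.b=2
A.a=0 B.a=2 B.b=0
A.a=0 B.a=2 B.b=1
A.a=0 B.a=2 B.b=2
A.a=2 B.a=1 B.b=1
A.a=2 B.a=1 B.b=2
A.a=2 B.a=2 B.b=0
A.a=2 B.a=2 B.b=1
A.a=2 B.a=2 B.b=2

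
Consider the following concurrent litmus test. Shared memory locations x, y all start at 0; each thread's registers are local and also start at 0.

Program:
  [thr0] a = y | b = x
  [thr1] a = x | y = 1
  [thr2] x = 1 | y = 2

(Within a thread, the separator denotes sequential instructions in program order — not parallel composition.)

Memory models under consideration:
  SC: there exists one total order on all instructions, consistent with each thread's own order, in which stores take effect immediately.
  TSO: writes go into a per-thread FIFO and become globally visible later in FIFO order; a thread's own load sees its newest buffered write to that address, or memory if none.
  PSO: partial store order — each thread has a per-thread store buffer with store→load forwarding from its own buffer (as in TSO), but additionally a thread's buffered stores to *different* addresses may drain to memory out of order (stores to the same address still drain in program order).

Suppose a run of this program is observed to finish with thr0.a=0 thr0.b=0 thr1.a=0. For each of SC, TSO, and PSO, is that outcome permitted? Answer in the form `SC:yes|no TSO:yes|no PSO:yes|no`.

outcome vector order: (thr0.a,thr0.b,thr1.a)
under SC → 0/0/0, 0/0/1, 0/1/0, 0/1/1, 1/0/0, 1/1/0, 1/1/1, 2/1/0, 2/1/1
under TSO → 0/0/0, 0/0/1, 0/1/0, 0/1/1, 1/0/0, 1/1/0, 1/1/1, 2/1/0, 2/1/1
under PSO → 0/0/0, 0/0/1, 0/1/0, 0/1/1, 1/0/0, 1/1/0, 1/1/1, 2/0/0, 2/0/1, 2/1/0, 2/1/1
target 0/0/0 ∈ {SC,TSO,PSO}

SC:yes TSO:yes PSO:yes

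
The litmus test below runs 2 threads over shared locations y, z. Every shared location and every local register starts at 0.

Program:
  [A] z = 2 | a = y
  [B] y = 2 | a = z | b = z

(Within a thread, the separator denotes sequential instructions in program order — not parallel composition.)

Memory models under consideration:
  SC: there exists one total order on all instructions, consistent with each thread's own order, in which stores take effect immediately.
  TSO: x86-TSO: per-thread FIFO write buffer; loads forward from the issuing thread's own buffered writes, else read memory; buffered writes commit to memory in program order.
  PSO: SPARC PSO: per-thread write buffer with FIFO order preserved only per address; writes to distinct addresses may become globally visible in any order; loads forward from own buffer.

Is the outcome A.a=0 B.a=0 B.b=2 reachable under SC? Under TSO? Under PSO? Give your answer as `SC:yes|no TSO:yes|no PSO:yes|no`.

SC:no TSO:yes PSO:yes

outcome vector order: (A.a,B.a,B.b)
SC (4): 022 200 202 222
TSO (6): 000 002 022 200 202 222
PSO (6): 000 002 022 200 202 222
target 002 ∈ {TSO,PSO}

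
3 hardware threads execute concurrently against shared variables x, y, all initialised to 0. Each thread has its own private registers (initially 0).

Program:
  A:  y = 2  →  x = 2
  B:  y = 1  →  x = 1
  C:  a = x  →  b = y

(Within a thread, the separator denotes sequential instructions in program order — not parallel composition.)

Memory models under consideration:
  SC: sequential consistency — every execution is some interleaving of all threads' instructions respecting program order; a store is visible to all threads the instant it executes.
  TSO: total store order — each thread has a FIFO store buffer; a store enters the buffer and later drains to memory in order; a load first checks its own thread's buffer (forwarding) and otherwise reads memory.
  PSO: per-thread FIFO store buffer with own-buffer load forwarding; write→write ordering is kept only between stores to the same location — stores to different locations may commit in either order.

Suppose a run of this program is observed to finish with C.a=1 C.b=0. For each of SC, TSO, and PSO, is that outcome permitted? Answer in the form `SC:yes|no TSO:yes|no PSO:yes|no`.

outcome vector order: (C.a,C.b)
under SC → 00 01 02 11 12 21 22
under TSO → 00 01 02 11 12 21 22
under PSO → 00 01 02 10 11 12 20 21 22
target 10 ∈ {PSO}

SC:no TSO:no PSO:yes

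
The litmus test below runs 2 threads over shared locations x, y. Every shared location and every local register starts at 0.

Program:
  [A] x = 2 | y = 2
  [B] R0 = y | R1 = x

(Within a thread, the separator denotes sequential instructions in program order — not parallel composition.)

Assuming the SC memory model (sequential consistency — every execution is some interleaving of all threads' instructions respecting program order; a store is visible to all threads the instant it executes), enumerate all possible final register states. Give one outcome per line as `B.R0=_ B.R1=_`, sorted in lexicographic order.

outcome vector order: (B.R0,B.R1)
|SC outcomes| = 3

B.R0=0 B.R1=0
B.R0=0 B.R1=2
B.R0=2 B.R1=2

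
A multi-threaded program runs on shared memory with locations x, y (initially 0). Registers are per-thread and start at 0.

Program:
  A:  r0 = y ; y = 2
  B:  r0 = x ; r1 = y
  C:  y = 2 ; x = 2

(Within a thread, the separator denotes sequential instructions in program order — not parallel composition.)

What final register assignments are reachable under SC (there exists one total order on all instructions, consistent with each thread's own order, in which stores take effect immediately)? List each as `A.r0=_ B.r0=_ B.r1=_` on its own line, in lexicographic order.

outcome vector order: (A.r0,B.r0,B.r1)
|SC outcomes| = 6

A.r0=0 B.r0=0 B.r1=0
A.r0=0 B.r0=0 B.r1=2
A.r0=0 B.r0=2 B.r1=2
A.r0=2 B.r0=0 B.r1=0
A.r0=2 B.r0=0 B.r1=2
A.r0=2 B.r0=2 B.r1=2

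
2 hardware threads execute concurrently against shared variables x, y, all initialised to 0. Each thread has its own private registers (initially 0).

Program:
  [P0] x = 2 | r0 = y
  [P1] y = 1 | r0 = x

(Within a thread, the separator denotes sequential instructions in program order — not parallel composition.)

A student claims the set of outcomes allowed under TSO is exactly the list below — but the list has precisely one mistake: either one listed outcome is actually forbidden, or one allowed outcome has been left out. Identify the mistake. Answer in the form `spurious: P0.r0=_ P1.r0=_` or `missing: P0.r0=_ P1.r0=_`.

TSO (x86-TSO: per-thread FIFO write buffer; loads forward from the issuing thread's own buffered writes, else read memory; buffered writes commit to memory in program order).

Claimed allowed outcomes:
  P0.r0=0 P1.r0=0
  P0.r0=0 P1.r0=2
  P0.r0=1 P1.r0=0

missing: P0.r0=1 P1.r0=2

outcome vector order: (P0.r0,P1.r0)
[TSO] allowed = {<0 0> <0 2> <1 0> <1 2>}
TSO∖claimed = {<1 2>}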